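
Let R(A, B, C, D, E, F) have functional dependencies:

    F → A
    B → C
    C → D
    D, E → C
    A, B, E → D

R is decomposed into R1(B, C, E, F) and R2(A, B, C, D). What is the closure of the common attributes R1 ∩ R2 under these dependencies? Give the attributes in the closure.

R1 ∩ R2 = {B, C}.
C → D applies, adding D
Closure: {B, C, D}.

B, C, D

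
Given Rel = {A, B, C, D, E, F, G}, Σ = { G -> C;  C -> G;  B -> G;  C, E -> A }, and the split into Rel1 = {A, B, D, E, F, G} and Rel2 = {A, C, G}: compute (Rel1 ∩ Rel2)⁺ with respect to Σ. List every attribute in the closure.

A, C, G

Rel1 ∩ Rel2 = {A, G}.
G → C applies, adding C
Closure: {A, C, G}.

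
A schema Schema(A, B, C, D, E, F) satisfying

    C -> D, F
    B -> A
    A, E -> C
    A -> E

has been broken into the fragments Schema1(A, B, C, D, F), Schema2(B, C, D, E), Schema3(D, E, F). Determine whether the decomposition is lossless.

Yes

Chase test. Columns are A, B, C, D, E, F; row i has aⱼ where attribute j ∈ Schemai, else bᵢⱼ.
Initial tableau (one row per fragment):
  row 1: a1 a2 a3 a4 b15 a6
  row 2: b21 a2 a3 a4 a5 b26
  row 3: b31 b32 b33 a4 a5 a6
Rows 1 and 2 agree on C; apply C→D, F and equate their D, F entries.
Rows 1 and 2 agree on B; apply B→A and equate their A entries.
Rows 1 and 2 agree on A; apply A→E and equate their E entries.
Row 1 is now all distinguished symbols — the join is lossless.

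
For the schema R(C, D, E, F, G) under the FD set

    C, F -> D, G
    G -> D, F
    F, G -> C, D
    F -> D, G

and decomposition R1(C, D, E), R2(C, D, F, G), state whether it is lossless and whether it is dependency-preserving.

lossy but dependency-preserving

Lossless test: (C, D)⁺ = {C, D}, which is a superkey of neither fragment — lossy.
Dependency preservation: every FD's attributes lie within a single fragment, so each can be enforced locally — preserved.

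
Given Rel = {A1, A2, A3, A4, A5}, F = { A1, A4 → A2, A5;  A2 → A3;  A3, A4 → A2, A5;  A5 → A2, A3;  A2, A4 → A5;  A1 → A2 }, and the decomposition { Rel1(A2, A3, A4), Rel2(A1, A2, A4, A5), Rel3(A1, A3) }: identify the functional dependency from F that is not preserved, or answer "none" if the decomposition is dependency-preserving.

A1, A4 → A2, A5 lies within Rel2.
A2 → A3 lies within Rel1.
A3, A4 → A2, A5: restricted closure across fragments reaches A2, A5.
A5 → A2, A3: restricted closure across fragments reaches A2, A3.
A2, A4 → A5 lies within Rel2.
A1 → A2 lies within Rel2.
Every dependency is enforceable on the fragments, so the decomposition is dependency-preserving.

none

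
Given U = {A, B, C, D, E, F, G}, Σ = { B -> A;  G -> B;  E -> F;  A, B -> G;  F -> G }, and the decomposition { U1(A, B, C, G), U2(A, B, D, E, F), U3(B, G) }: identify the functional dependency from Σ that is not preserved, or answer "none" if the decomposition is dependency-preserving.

none

B → A lies within U1.
G → B lies within U1.
E → F lies within U2.
A, B → G lies within U1.
F → G: restricted closure across fragments reaches G.
Every dependency is enforceable on the fragments, so the decomposition is dependency-preserving.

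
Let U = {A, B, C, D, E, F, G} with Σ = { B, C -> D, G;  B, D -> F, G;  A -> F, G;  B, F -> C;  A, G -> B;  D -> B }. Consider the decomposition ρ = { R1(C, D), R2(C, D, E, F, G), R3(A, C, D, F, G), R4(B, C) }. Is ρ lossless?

No

Chase test. Columns are A, B, C, D, E, F, G; row i has aⱼ where attribute j ∈ Ri, else bᵢⱼ.
Initial tableau (one row per fragment):
  row 1: b11 b12 a3 a4 b15 b16 b17
  row 2: b21 b22 a3 a4 a5 a6 a7
  row 3: a1 b32 a3 a4 b35 a6 a7
  row 4: b41 a2 a3 b44 b45 b46 b47
Rows 1 and 2 agree on D; apply D→B and equate their B entries.
Rows 1 and 3 agree on D; apply D→B and equate their B entries.
Rows 1 and 2 agree on B, C; apply B, C→D, G and equate their D, G entries.
Rows 1 and 2 agree on B, D; apply B, D→F, G and equate their F, G entries.
No row becomes fully distinguished — the join is lossy.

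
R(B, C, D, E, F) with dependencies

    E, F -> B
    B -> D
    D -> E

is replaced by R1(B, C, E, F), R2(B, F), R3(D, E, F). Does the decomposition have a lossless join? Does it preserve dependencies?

lossless but not dependency-preserving

Lossless test (chase): Rows 1 and 3 agree on E, F; apply E, F→B and equate their B entries. Rows 1 and 2 agree on B; apply B→D and equate their D entries. Rows 1 and 3 agree on B; apply B→D and equate their D entries. Rows 1 and 2 agree on D; apply D→E and equate their E entries. Row 1 is now all distinguished symbols — the join is lossless.
Dependency preservation: the restricted closure of {B} across the fragments never reaches {D}, so B → D cannot be enforced without a join — not preserved.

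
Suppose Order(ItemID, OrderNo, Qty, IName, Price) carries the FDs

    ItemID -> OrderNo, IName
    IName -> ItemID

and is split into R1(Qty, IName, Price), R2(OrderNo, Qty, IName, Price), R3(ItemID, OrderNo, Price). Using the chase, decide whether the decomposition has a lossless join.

No

Chase test. Columns are ItemID, OrderNo, Qty, IName, Price; row i has aⱼ where attribute j ∈ Ri, else bᵢⱼ.
Initial tableau (one row per fragment):
  row 1: b11 b12 a3 a4 a5
  row 2: b21 a2 a3 a4 a5
  row 3: a1 a2 b33 b34 a5
Rows 1 and 2 agree on IName; apply IName→ItemID and equate their ItemID entries.
Rows 1 and 2 agree on ItemID; apply ItemID→OrderNo, IName and equate their OrderNo, IName entries.
No row becomes fully distinguished — the join is lossy.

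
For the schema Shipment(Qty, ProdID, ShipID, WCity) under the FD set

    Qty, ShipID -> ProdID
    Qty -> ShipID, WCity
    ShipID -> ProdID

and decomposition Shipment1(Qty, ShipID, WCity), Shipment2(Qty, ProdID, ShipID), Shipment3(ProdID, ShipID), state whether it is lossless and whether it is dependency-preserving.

Lossless test (chase): Rows 1 and 2 agree on Qty, ShipID; apply Qty, ShipID→ProdID and equate their ProdID entries. Rows 1 and 2 agree on Qty; apply Qty→ShipID, WCity and equate their ShipID, WCity entries. Row 1 is now all distinguished symbols — the join is lossless.
Dependency preservation: every FD's attributes lie within a single fragment, so each can be enforced locally — preserved.

lossless and dependency-preserving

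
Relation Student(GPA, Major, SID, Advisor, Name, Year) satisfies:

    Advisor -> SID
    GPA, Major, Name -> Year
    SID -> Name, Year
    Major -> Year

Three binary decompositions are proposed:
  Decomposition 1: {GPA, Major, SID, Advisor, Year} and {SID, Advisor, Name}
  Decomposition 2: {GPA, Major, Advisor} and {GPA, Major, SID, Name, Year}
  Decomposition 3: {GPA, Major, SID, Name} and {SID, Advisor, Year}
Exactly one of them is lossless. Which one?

Decomposition 1

Decomposition 1: common = {SID, Advisor}, closure = {SID, Advisor, Name, Year} → lossless.
Decomposition 2: common = {GPA, Major}, closure = {GPA, Major, Year} → lossy.
Decomposition 3: common = {SID}, closure = {SID, Name, Year} → lossy.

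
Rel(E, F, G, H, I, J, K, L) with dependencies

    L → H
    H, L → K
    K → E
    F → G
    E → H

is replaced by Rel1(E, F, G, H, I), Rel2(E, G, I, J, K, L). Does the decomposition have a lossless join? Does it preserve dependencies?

lossy but dependency-preserving

Lossless test: (E, G, I)⁺ = {E, G, H, I}, which is a superkey of neither fragment — lossy.
Dependency preservation: L → H; H, L → K are not contained in any single fragment, but the restricted closure of each left-hand side across the fragments still reaches the right-hand side; the remaining FDs each lie inside some fragment. All dependencies are preserved.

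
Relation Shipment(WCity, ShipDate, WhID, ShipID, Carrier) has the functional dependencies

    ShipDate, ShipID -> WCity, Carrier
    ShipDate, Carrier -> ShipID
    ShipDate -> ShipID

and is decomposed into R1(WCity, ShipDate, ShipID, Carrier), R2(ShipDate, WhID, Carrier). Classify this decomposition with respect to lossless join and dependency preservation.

Lossless test: (ShipDate, Carrier)⁺ = {WCity, ShipDate, ShipID, Carrier}, which contains all of one fragment — lossless.
Dependency preservation: every FD's attributes lie within a single fragment, so each can be enforced locally — preserved.

lossless and dependency-preserving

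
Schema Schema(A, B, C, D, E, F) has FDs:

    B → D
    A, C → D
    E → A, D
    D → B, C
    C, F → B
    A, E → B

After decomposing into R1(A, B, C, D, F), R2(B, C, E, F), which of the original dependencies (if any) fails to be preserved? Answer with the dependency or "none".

Check E → A, D: no single fragment contains all of {A, D, E}, and the restricted closure of {E} across the fragments never reaches {A, D}.
B → D is preserved.
A, C → D is preserved.
D → B, C is preserved.
C, F → B is preserved.
A, E → B is preserved.

E → A, D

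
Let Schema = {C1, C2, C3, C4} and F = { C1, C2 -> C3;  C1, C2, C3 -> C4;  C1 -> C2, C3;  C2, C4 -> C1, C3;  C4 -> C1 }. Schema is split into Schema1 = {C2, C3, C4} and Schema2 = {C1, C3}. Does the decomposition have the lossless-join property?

No

Common attributes: Schema1 ∩ Schema2 = {C3}.
No dependency enlarges {C3}, so (C3)⁺ = {C3}.
The closure contains neither all of Schema1 = {C2, C3, C4} nor all of Schema2 = {C1, C3}, so the common attributes are not a superkey of either fragment. The join is lossy.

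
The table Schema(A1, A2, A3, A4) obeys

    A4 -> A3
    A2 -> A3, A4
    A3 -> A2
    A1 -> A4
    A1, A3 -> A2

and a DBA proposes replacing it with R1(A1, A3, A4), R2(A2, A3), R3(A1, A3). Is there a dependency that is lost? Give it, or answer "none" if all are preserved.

A4 → A3 lies within R1.
A2 → A3, A4: restricted closure across fragments reaches A3, A4.
A3 → A2 lies within R2.
A1 → A4 lies within R1.
A1, A3 → A2: restricted closure across fragments reaches A2.
Every dependency is enforceable on the fragments, so the decomposition is dependency-preserving.

none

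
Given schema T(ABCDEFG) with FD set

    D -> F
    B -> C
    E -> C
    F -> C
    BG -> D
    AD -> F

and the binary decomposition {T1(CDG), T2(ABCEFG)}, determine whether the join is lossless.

No

Common attributes: T1 ∩ T2 = {CG}.
No dependency enlarges {CG}, so (CG)⁺ = {CG}.
The closure contains neither all of T1 = {CDG} nor all of T2 = {ABCEFG}, so the common attributes are not a superkey of either fragment. The join is lossy.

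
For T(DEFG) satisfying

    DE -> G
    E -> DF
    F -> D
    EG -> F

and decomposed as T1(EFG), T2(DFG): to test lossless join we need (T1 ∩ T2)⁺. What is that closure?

DFG

T1 ∩ T2 = {FG}.
F → D applies, adding D
Closure: {DFG}.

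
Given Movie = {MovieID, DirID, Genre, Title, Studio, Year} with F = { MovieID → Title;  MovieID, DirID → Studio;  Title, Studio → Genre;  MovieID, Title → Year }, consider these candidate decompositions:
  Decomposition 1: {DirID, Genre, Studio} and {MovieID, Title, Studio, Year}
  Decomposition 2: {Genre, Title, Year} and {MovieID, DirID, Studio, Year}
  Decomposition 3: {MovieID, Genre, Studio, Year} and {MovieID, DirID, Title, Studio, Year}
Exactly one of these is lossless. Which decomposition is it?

Decomposition 1: common = {Studio}, closure = {Studio} → lossy.
Decomposition 2: common = {Year}, closure = {Year} → lossy.
Decomposition 3: common = {MovieID, Studio, Year}, closure = {MovieID, Genre, Title, Studio, Year} → lossless.

Decomposition 3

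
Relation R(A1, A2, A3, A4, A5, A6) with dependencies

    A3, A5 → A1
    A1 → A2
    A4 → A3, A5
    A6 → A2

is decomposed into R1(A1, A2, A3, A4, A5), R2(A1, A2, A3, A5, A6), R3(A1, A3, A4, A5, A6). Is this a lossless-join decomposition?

Chase test. Columns are A1, A2, A3, A4, A5, A6; row i has aⱼ where attribute j ∈ Ri, else bᵢⱼ.
Initial tableau (one row per fragment):
  row 1: a1 a2 a3 a4 a5 b16
  row 2: a1 a2 a3 b24 a5 a6
  row 3: a1 b32 a3 a4 a5 a6
Rows 1 and 3 agree on A1; apply A1→A2 and equate their A2 entries.
Row 3 is now all distinguished symbols — the join is lossless.

Yes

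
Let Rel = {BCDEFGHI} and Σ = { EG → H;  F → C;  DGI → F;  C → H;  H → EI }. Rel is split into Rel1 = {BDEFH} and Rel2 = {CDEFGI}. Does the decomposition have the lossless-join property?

No

Common attributes: Rel1 ∩ Rel2 = {DEF}.
Closure of {DEF}: F → C applies, adding C; C → H applies, adding H; H → EI applies, adding I. So (DEF)⁺ = {CDEFHI}.
The closure contains neither all of Rel1 = {BDEFH} nor all of Rel2 = {CDEFGI}, so the common attributes are not a superkey of either fragment. The join is lossy.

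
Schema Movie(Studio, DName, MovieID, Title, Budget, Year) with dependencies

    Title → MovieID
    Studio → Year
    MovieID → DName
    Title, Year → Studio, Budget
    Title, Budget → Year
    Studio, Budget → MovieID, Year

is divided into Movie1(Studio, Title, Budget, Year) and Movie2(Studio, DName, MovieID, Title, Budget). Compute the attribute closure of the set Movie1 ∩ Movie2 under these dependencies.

Movie1 ∩ Movie2 = {Studio, Title, Budget}.
Title → MovieID applies, adding MovieID
Studio → Year applies, adding Year
MovieID → DName applies, adding DName
Closure: {Studio, DName, MovieID, Title, Budget, Year}.

Studio, DName, MovieID, Title, Budget, Year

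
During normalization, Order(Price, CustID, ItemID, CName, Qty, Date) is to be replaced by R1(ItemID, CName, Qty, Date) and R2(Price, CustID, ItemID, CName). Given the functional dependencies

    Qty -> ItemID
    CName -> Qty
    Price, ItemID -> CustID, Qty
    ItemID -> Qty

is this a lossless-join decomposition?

Common attributes: R1 ∩ R2 = {ItemID, CName}.
Closure of {ItemID, CName}: CName → Qty applies, adding Qty. So (ItemID, CName)⁺ = {ItemID, CName, Qty}.
The closure contains neither all of R1 = {ItemID, CName, Qty, Date} nor all of R2 = {Price, CustID, ItemID, CName}, so the common attributes are not a superkey of either fragment. The join is lossy.

No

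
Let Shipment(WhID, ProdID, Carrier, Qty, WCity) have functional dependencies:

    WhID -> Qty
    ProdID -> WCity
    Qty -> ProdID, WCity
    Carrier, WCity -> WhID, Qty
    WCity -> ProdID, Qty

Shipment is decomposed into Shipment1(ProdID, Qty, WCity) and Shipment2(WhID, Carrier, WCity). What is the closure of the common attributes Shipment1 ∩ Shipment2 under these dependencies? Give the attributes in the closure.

ProdID, Qty, WCity

Shipment1 ∩ Shipment2 = {WCity}.
WCity → ProdID, Qty applies, adding ProdID, Qty
Closure: {ProdID, Qty, WCity}.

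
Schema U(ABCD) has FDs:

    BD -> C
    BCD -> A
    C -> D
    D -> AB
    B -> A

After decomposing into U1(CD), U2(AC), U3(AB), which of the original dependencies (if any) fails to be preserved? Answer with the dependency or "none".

Check D → AB: no single fragment contains all of {ABD}, and the restricted closure of {D} across the fragments never reaches {AB}.
BD → C is preserved.
BCD → A is preserved.
C → D is preserved.
B → A is preserved.

D -> AB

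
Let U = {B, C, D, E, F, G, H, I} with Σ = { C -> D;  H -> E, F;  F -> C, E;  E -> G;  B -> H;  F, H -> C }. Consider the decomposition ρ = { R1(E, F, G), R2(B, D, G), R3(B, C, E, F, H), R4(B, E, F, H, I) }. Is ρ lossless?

Yes

Chase test. Columns are B, C, D, E, F, G, H, I; row i has aⱼ where attribute j ∈ Ri, else bᵢⱼ.
Initial tableau (one row per fragment):
  row 1: b11 b12 b13 a4 a5 a6 b17 b18
  row 2: a1 b22 a3 b24 b25 a6 b27 b28
  row 3: a1 a2 b33 a4 a5 b36 a7 b38
  row 4: a1 b42 b43 a4 a5 b46 a7 a8
Rows 1 and 3 agree on F; apply F→C, E and equate their C, E entries.
Rows 1 and 4 agree on F; apply F→C, E and equate their C, E entries.
Rows 1 and 3 agree on E; apply E→G and equate their G entries.
Rows 1 and 4 agree on E; apply E→G and equate their G entries.
Rows 2 and 3 agree on B; apply B→H and equate their H entries.
Rows 1 and 3 agree on C; apply C→D and equate their D entries.
Rows 1 and 4 agree on C; apply C→D and equate their D entries.
Rows 2 and 3 agree on H; apply H→E, F and equate their E, F entries.
Rows 1 and 2 agree on F; apply F→C, E and equate their C, E entries.
Rows 1 and 2 agree on C; apply C→D and equate their D entries.
Row 4 is now all distinguished symbols — the join is lossless.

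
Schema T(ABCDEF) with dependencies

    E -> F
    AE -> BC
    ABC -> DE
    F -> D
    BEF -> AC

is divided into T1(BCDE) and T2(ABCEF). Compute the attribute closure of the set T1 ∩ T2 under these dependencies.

ABCDEF

T1 ∩ T2 = {BCE}.
E → F applies, adding F
F → D applies, adding D
BEF → AC applies, adding A
Closure: {ABCDEF}.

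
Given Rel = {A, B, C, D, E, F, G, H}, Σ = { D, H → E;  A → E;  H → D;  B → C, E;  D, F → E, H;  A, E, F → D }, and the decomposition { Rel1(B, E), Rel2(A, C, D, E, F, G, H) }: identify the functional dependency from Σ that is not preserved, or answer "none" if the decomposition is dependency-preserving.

B → C, E

Check B → C, E: no single fragment contains all of {B, C, E}, and the restricted closure of {B} across the fragments never reaches {C, E}.
D, H → E is preserved.
A → E is preserved.
H → D is preserved.
D, F → E, H is preserved.
A, E, F → D is preserved.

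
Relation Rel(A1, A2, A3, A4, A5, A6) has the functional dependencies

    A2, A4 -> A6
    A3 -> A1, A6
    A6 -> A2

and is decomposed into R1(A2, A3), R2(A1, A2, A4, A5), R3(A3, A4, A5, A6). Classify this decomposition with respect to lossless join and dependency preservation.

Lossless test (chase): Rows 1 and 3 agree on A3; apply A3→A1, A6 and equate their A1, A6 entries. Rows 1 and 3 agree on A6; apply A6→A2 and equate their A2 entries. Rows 2 and 3 agree on A2, A4; apply A2, A4→A6 and equate their A6 entries. No row becomes fully distinguished — the join is lossy.
Dependency preservation: the restricted closure of {A2, A4} across the fragments never reaches {A6}, so A2, A4 → A6 cannot be enforced without a join — not preserved.

lossy and not dependency-preserving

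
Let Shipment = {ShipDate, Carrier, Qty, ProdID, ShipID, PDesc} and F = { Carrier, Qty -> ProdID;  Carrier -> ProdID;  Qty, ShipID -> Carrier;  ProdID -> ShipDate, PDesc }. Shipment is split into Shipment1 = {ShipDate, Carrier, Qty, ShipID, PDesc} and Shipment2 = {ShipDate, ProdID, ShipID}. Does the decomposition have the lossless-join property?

No

Common attributes: Shipment1 ∩ Shipment2 = {ShipDate, ShipID}.
No dependency enlarges {ShipDate, ShipID}, so (ShipDate, ShipID)⁺ = {ShipDate, ShipID}.
The closure contains neither all of Shipment1 = {ShipDate, Carrier, Qty, ShipID, PDesc} nor all of Shipment2 = {ShipDate, ProdID, ShipID}, so the common attributes are not a superkey of either fragment. The join is lossy.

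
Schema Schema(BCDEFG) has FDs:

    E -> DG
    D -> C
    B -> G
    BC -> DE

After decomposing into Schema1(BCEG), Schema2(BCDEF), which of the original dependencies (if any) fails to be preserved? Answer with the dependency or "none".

E → DG: restricted closure across fragments reaches DG.
D → C lies within Schema2.
B → G lies within Schema1.
BC → DE lies within Schema2.
Every dependency is enforceable on the fragments, so the decomposition is dependency-preserving.

none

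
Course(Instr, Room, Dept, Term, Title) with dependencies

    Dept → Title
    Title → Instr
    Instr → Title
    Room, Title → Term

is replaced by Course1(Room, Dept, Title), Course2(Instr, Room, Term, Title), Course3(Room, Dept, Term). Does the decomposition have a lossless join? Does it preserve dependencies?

Lossless test (chase): Rows 1 and 3 agree on Dept; apply Dept→Title and equate their Title entries. Rows 1 and 2 agree on Title; apply Title→Instr and equate their Instr entries. Rows 1 and 3 agree on Title; apply Title→Instr and equate their Instr entries. Rows 1 and 2 agree on Room, Title; apply Room, Title→Term and equate their Term entries. Row 1 is now all distinguished symbols — the join is lossless.
Dependency preservation: every FD's attributes lie within a single fragment, so each can be enforced locally — preserved.

lossless and dependency-preserving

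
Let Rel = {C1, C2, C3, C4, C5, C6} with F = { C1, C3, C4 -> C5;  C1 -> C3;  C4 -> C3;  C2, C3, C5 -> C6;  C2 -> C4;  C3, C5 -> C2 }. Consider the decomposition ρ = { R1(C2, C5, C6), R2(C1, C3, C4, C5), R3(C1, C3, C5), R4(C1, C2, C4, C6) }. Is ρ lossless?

Yes

Chase test. Columns are C1, C2, C3, C4, C5, C6; row i has aⱼ where attribute j ∈ Ri, else bᵢⱼ.
Initial tableau (one row per fragment):
  row 1: b11 a2 b13 b14 a5 a6
  row 2: a1 b22 a3 a4 a5 b26
  row 3: a1 b32 a3 b34 a5 b36
  row 4: a1 a2 b43 a4 b45 a6
Rows 2 and 4 agree on C1; apply C1→C3 and equate their C3 entries.
Rows 1 and 4 agree on C2; apply C2→C4 and equate their C4 entries.
Rows 2 and 3 agree on C3, C5; apply C3, C5→C2 and equate their C2 entries.
Rows 2 and 4 agree on C1, C3, C4; apply C1, C3, C4→C5 and equate their C5 entries.
Rows 1 and 2 agree on C4; apply C4→C3 and equate their C3 entries.
Rows 2 and 3 agree on C2, C3, C5; apply C2, C3, C5→C6 and equate their C6 entries.
Rows 2 and 3 agree on C2; apply C2→C4 and equate their C4 entries.
Rows 1 and 2 agree on C3, C5; apply C3, C5→C2 and equate their C2 entries.
Rows 1 and 2 agree on C2, C3, C5; apply C2, C3, C5→C6 and equate their C6 entries.
Row 2 is now all distinguished symbols — the join is lossless.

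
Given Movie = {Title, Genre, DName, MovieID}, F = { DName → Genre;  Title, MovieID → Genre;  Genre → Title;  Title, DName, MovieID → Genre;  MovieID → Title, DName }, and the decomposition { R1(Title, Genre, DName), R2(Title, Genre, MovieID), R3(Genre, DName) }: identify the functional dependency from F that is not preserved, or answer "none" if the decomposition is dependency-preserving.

MovieID → Title, DName

Check MovieID → Title, DName: no single fragment contains all of {Title, DName, MovieID}, and the restricted closure of {MovieID} across the fragments never reaches {Title, DName}.
DName → Genre is preserved.
Title, MovieID → Genre is preserved.
Genre → Title is preserved.
Title, DName, MovieID → Genre is preserved.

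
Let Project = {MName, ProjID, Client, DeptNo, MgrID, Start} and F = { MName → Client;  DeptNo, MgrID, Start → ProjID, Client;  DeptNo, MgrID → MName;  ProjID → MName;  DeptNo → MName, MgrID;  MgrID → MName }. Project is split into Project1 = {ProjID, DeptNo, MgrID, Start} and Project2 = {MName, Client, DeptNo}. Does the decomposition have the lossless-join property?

Common attributes: Project1 ∩ Project2 = {DeptNo}.
Closure of {DeptNo}: DeptNo → MName, MgrID applies, adding MName, MgrID; MName → Client applies, adding Client. So (DeptNo)⁺ = {MName, Client, DeptNo, MgrID}.
This closure contains every attribute of Project2, so Project1 ∩ Project2 → Project2. The join is lossless.

Yes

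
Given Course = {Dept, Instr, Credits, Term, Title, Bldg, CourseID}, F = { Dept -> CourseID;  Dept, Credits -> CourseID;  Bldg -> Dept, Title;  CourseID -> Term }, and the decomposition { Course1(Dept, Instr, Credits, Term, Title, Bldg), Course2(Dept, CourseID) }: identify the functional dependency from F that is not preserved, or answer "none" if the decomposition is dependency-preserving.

CourseID -> Term

Check CourseID → Term: no single fragment contains all of {Term, CourseID}, and the restricted closure of {CourseID} across the fragments never reaches {Term}.
Dept → CourseID is preserved.
Dept, Credits → CourseID is preserved.
Bldg → Dept, Title is preserved.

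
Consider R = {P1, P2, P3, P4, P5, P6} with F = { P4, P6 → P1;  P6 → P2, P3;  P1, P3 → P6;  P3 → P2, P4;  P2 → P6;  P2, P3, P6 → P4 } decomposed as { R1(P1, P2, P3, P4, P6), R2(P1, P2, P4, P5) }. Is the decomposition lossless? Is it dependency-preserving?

Lossless test: (P1, P2, P4)⁺ = {P1, P2, P3, P4, P6}, which contains all of one fragment — lossless.
Dependency preservation: every FD's attributes lie within a single fragment, so each can be enforced locally — preserved.

lossless and dependency-preserving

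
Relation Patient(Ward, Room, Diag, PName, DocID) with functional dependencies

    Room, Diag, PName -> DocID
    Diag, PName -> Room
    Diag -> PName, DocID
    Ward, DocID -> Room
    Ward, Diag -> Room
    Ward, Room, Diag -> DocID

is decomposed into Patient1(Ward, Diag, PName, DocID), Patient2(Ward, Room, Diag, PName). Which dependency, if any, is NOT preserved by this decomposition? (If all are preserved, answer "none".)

Check Ward, DocID → Room: no single fragment contains all of {Ward, Room, DocID}, and the restricted closure of {Ward, DocID} across the fragments never reaches {Room}.
Room, Diag, PName → DocID is preserved.
Diag, PName → Room is preserved.
Diag → PName, DocID is preserved.
Ward, Diag → Room is preserved.
Ward, Room, Diag → DocID is preserved.

Ward, DocID -> Room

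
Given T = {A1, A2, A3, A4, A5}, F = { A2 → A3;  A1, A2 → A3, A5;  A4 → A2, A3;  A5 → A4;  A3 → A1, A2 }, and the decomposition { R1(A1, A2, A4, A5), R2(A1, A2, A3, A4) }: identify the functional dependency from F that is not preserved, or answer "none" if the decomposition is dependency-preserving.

none

A2 → A3 lies within R2.
A1, A2 → A3, A5: restricted closure across fragments reaches A3, A5.
A4 → A2, A3 lies within R2.
A5 → A4 lies within R1.
A3 → A1, A2 lies within R2.
Every dependency is enforceable on the fragments, so the decomposition is dependency-preserving.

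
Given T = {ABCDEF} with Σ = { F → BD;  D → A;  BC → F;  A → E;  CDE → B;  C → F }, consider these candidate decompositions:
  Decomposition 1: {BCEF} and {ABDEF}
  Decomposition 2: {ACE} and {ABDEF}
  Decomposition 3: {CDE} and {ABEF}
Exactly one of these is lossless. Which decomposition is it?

Decomposition 1

Decomposition 1: common = {BEF}, closure = {ABDEF} → lossless.
Decomposition 2: common = {AE}, closure = {AE} → lossy.
Decomposition 3: common = {E}, closure = {E} → lossy.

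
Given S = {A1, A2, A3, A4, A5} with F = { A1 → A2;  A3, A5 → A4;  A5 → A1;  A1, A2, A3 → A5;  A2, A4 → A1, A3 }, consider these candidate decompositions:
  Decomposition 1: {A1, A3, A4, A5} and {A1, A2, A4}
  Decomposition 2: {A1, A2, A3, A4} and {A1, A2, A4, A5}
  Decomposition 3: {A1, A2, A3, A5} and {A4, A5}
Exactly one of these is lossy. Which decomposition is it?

Decomposition 1: common = {A1, A4}, closure = {A1, A2, A3, A4, A5} → lossless.
Decomposition 2: common = {A1, A2, A4}, closure = {A1, A2, A3, A4, A5} → lossless.
Decomposition 3: common = {A5}, closure = {A1, A2, A5} → lossy.

Decomposition 3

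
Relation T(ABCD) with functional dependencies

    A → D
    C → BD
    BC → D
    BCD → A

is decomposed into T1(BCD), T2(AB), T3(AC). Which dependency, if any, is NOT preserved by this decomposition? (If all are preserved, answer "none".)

Check A → D: no single fragment contains all of {AD}, and the restricted closure of {A} across the fragments never reaches {D}.
C → BD is preserved.
BC → D is preserved.
BCD → A is preserved.

A → D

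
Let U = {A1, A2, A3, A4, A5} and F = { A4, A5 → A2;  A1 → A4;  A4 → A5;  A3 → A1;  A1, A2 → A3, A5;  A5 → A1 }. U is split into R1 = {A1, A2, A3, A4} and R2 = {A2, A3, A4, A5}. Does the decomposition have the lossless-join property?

Common attributes: R1 ∩ R2 = {A2, A3, A4}.
Closure of {A2, A3, A4}: A4 → A5 applies, adding A5; A3 → A1 applies, adding A1. So (A2, A3, A4)⁺ = {A1, A2, A3, A4, A5}.
This closure contains every attribute of R1, so R1 ∩ R2 → R1. The join is lossless.

Yes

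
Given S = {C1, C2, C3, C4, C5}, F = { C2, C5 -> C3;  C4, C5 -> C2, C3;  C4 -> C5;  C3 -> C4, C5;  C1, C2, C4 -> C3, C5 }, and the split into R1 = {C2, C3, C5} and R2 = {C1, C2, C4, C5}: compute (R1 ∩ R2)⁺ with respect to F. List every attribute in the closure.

C2, C3, C4, C5

R1 ∩ R2 = {C2, C5}.
C2, C5 → C3 applies, adding C3
C3 → C4, C5 applies, adding C4
Closure: {C2, C3, C4, C5}.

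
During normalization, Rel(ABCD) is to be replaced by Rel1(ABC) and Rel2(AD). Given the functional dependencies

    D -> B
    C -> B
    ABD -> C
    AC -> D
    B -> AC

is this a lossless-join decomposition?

Common attributes: Rel1 ∩ Rel2 = {A}.
No dependency enlarges {A}, so (A)⁺ = {A}.
The closure contains neither all of Rel1 = {ABC} nor all of Rel2 = {AD}, so the common attributes are not a superkey of either fragment. The join is lossy.

No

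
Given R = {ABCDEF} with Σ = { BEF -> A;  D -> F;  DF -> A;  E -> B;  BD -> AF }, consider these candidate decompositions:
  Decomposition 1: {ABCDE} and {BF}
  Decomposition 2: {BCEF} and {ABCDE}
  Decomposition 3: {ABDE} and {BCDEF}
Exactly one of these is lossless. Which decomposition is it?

Decomposition 1: common = {B}, closure = {B} → lossy.
Decomposition 2: common = {BCE}, closure = {BCE} → lossy.
Decomposition 3: common = {BDE}, closure = {ABDEF} → lossless.

Decomposition 3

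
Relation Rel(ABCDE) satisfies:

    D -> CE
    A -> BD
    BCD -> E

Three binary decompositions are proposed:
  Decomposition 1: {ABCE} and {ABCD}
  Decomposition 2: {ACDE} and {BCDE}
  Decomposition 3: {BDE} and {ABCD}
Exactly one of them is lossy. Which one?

Decomposition 1: common = {ABC}, closure = {ABCDE} → lossless.
Decomposition 2: common = {CDE}, closure = {CDE} → lossy.
Decomposition 3: common = {BD}, closure = {BCDE} → lossless.

Decomposition 2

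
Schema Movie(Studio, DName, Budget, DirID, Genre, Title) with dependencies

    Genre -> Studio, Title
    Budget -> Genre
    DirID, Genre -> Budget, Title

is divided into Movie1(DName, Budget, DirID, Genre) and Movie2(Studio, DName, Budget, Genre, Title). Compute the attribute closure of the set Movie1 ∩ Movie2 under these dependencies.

Studio, DName, Budget, Genre, Title

Movie1 ∩ Movie2 = {DName, Budget, Genre}.
Genre → Studio, Title applies, adding Studio, Title
Closure: {Studio, DName, Budget, Genre, Title}.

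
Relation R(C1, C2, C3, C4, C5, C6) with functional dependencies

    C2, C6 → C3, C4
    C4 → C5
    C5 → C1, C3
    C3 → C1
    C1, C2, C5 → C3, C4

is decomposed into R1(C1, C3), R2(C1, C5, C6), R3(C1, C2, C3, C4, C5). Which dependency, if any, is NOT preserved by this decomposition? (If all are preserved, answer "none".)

C2, C6 → C3, C4

Check C2, C6 → C3, C4: no single fragment contains all of {C2, C3, C4, C6}, and the restricted closure of {C2, C6} across the fragments never reaches {C3, C4}.
C4 → C5 is preserved.
C5 → C1, C3 is preserved.
C3 → C1 is preserved.
C1, C2, C5 → C3, C4 is preserved.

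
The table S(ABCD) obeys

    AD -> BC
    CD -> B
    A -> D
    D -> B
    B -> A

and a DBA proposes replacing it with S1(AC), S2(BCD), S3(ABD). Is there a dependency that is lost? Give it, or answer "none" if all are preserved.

none

AD → BC: restricted closure across fragments reaches BC.
CD → B lies within S2.
A → D lies within S3.
D → B lies within S2.
B → A lies within S3.
Every dependency is enforceable on the fragments, so the decomposition is dependency-preserving.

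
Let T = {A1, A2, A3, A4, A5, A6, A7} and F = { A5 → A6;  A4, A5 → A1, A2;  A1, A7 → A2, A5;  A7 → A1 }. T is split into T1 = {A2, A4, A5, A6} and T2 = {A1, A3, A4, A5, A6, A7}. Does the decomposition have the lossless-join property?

Common attributes: T1 ∩ T2 = {A4, A5, A6}.
Closure of {A4, A5, A6}: A4, A5 → A1, A2 applies, adding A1, A2. So (A4, A5, A6)⁺ = {A1, A2, A4, A5, A6}.
This closure contains every attribute of T1, so T1 ∩ T2 → T1. The join is lossless.

Yes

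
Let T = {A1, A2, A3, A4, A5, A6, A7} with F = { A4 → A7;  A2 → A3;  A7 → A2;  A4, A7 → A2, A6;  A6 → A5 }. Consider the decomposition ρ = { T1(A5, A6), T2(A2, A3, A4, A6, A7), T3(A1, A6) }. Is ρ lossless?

Chase test. Columns are A1, A2, A3, A4, A5, A6, A7; row i has aⱼ where attribute j ∈ Ti, else bᵢⱼ.
Initial tableau (one row per fragment):
  row 1: b11 b12 b13 b14 a5 a6 b17
  row 2: b21 a2 a3 a4 b25 a6 a7
  row 3: a1 b32 b33 b34 b35 a6 b37
Rows 1 and 2 agree on A6; apply A6→A5 and equate their A5 entries.
Rows 1 and 3 agree on A6; apply A6→A5 and equate their A5 entries.
No row becomes fully distinguished — the join is lossy.

No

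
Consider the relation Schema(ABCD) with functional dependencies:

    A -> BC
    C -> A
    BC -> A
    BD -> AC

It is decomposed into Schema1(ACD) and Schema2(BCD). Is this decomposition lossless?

Yes

Common attributes: Schema1 ∩ Schema2 = {CD}.
Closure of {CD}: C → A applies, adding A; A → BC applies, adding B. So (CD)⁺ = {ABCD}.
This closure contains every attribute of Schema1, so Schema1 ∩ Schema2 → Schema1. The join is lossless.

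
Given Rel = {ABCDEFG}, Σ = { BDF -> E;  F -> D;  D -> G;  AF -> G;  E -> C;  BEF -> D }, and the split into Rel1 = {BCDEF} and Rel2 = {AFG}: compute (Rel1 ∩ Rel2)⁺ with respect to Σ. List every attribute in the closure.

DFG

Rel1 ∩ Rel2 = {F}.
F → D applies, adding D
D → G applies, adding G
Closure: {DFG}.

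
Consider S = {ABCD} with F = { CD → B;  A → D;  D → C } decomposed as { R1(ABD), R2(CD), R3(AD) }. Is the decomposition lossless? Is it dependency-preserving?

lossless and dependency-preserving

Lossless test (chase): Rows 1 and 2 agree on D; apply D→C and equate their C entries. Rows 1 and 3 agree on D; apply D→C and equate their C entries. Rows 1 and 2 agree on CD; apply CD→B and equate their B entries. Rows 1 and 3 agree on CD; apply CD→B and equate their B entries. Row 1 is now all distinguished symbols — the join is lossless.
Dependency preservation: CD → B is not contained in any single fragment, but the restricted closure of its left-hand side across the fragments still reaches the right-hand side; the remaining FDs each lie inside some fragment. All dependencies are preserved.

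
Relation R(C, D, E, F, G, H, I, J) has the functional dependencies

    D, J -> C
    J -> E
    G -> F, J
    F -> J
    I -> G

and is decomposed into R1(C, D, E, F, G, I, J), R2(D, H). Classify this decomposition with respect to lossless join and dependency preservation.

lossy but dependency-preserving

Lossless test: (D)⁺ = {D}, which is a superkey of neither fragment — lossy.
Dependency preservation: every FD's attributes lie within a single fragment, so each can be enforced locally — preserved.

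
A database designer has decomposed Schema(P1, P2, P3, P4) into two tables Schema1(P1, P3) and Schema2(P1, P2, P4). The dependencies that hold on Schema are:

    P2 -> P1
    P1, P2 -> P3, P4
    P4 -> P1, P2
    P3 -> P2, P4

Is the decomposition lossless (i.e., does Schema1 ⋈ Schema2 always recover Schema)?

No

Common attributes: Schema1 ∩ Schema2 = {P1}.
No dependency enlarges {P1}, so (P1)⁺ = {P1}.
The closure contains neither all of Schema1 = {P1, P3} nor all of Schema2 = {P1, P2, P4}, so the common attributes are not a superkey of either fragment. The join is lossy.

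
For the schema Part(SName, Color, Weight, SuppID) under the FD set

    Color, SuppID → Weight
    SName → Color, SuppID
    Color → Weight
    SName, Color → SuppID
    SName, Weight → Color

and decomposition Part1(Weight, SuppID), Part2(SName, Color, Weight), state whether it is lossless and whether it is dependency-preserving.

lossy and not dependency-preserving

Lossless test: (Weight)⁺ = {Weight}, which is a superkey of neither fragment — lossy.
Dependency preservation: the restricted closure of {SName} across the fragments never reaches {Color, SuppID}, so SName → Color, SuppID cannot be enforced without a join — not preserved.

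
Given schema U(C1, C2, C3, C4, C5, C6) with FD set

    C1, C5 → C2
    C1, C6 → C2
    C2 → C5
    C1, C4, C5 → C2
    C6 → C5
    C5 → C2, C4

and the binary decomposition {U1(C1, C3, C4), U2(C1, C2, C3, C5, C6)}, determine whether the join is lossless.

No

Common attributes: U1 ∩ U2 = {C1, C3}.
No dependency enlarges {C1, C3}, so (C1, C3)⁺ = {C1, C3}.
The closure contains neither all of U1 = {C1, C3, C4} nor all of U2 = {C1, C2, C3, C5, C6}, so the common attributes are not a superkey of either fragment. The join is lossy.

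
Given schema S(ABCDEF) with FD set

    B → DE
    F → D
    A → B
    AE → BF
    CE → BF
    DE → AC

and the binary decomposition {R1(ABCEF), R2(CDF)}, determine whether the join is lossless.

Common attributes: R1 ∩ R2 = {CF}.
Closure of {CF}: F → D applies, adding D. So (CF)⁺ = {CDF}.
This closure contains every attribute of R2, so R1 ∩ R2 → R2. The join is lossless.

Yes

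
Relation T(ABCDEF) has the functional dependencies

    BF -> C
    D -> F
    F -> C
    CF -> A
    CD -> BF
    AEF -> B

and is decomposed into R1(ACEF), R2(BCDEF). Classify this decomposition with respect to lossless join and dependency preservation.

Lossless test: (CEF)⁺ = {ABCEF}, which contains all of one fragment — lossless.
Dependency preservation: AEF → B is not contained in any single fragment, but the restricted closure of its left-hand side across the fragments still reaches the right-hand side; the remaining FDs each lie inside some fragment. All dependencies are preserved.

lossless and dependency-preserving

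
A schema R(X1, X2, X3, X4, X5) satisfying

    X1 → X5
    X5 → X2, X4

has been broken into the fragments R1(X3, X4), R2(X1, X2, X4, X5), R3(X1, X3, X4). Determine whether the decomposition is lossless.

Yes

Chase test. Columns are X1, X2, X3, X4, X5; row i has aⱼ where attribute j ∈ Ri, else bᵢⱼ.
Initial tableau (one row per fragment):
  row 1: b11 b12 a3 a4 b15
  row 2: a1 a2 b23 a4 a5
  row 3: a1 b32 a3 a4 b35
Rows 2 and 3 agree on X1; apply X1→X5 and equate their X5 entries.
Rows 2 and 3 agree on X5; apply X5→X2, X4 and equate their X2, X4 entries.
Row 3 is now all distinguished symbols — the join is lossless.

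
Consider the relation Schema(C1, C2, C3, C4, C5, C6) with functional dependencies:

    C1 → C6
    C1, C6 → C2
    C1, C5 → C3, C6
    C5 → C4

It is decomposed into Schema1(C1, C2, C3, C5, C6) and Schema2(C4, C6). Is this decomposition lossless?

Common attributes: Schema1 ∩ Schema2 = {C6}.
No dependency enlarges {C6}, so (C6)⁺ = {C6}.
The closure contains neither all of Schema1 = {C1, C2, C3, C5, C6} nor all of Schema2 = {C4, C6}, so the common attributes are not a superkey of either fragment. The join is lossy.

No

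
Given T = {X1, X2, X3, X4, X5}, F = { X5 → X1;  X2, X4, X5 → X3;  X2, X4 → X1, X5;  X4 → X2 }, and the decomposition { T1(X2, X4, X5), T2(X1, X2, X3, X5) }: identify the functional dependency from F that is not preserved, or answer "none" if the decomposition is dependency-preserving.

X2, X4, X5 → X3

Check X2, X4, X5 → X3: no single fragment contains all of {X2, X3, X4, X5}, and the restricted closure of {X2, X4, X5} across the fragments never reaches {X3}.
X5 → X1 is preserved.
X2, X4 → X1, X5 is preserved.
X4 → X2 is preserved.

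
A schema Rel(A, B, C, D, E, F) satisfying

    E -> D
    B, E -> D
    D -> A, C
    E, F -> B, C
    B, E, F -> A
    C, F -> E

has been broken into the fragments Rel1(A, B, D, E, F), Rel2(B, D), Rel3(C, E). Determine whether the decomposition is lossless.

Yes

Chase test. Columns are A, B, C, D, E, F; row i has aⱼ where attribute j ∈ Reli, else bᵢⱼ.
Initial tableau (one row per fragment):
  row 1: a1 a2 b13 a4 a5 a6
  row 2: b21 a2 b23 a4 b25 b26
  row 3: b31 b32 a3 b34 a5 b36
Rows 1 and 3 agree on E; apply E→D and equate their D entries.
Rows 1 and 2 agree on D; apply D→A, C and equate their A, C entries.
Rows 1 and 3 agree on D; apply D→A, C and equate their A, C entries.
Row 1 is now all distinguished symbols — the join is lossless.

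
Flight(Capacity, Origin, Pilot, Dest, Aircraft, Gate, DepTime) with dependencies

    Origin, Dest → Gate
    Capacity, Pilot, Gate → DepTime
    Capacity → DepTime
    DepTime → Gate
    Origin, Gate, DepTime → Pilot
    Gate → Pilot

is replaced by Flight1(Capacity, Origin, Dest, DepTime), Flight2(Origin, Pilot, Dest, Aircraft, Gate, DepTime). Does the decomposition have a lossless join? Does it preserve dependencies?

Lossless test: (Origin, Dest, DepTime)⁺ = {Origin, Pilot, Dest, Gate, DepTime}, which is a superkey of neither fragment — lossy.
Dependency preservation: Capacity, Pilot, Gate → DepTime is not contained in any single fragment, but the restricted closure of its left-hand side across the fragments still reaches the right-hand side; the remaining FDs each lie inside some fragment. All dependencies are preserved.

lossy but dependency-preserving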